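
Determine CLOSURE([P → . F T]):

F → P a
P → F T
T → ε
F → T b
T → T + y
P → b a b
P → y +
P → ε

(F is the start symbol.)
To compute CLOSURE, for each item [A → α.Bβ] where B is a non-terminal, add [B → .γ] for all productions B → γ; repeat for the newly added items until nothing changes.

Start with: [P → . F T]
  [P → . F T] has the dot before F: add [F → . P a], [F → . T b]
  [F → . P a] has the dot before P: add [P → . b a b], [P → . y +], [P → .]
  [F → . T b] has the dot before T: add [T → .], [T → . T + y]
No further items can be added.

CLOSURE = { [F → . P a], [F → . T b], [P → . F T], [P → . b a b], [P → . y +], [P → .], [T → . T + y], [T → .] }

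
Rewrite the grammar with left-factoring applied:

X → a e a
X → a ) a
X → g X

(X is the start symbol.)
Left-factoring transforms A → αβ₁ | αβ₂ into A → αA' and A' → β₁ | β₂
(α is the longest common prefix among the alternatives). Repeat until
no nonterminal has two alternatives with a common prefix.

Round 1: X has alternatives sharing prefix 'a'. Introduce X': X → a X'
  Add: X' → e a
  Add: X' → ) a

No remaining common prefixes — done.

Resulting grammar:
X → a X'
X' → e a
X' → ) a
X → g X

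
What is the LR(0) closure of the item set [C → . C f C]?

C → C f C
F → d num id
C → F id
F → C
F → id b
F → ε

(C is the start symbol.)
To compute CLOSURE, for each item [A → α.Bβ] where B is a non-terminal, add [B → .γ] for all productions B → γ; repeat for the newly added items until nothing changes.

Start with: [C → . C f C]
  [C → . C f C] has the dot before C: add [C → . F id]
  [C → . F id] has the dot before F: add [F → . d num id], [F → . C], [F → . id b], [F → .]
No further items can be added.

CLOSURE = { [C → . C f C], [C → . F id], [F → . C], [F → . d num id], [F → . id b], [F → .] }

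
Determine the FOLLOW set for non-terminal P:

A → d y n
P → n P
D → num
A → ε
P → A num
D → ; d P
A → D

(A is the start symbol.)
To compute FOLLOW(P), find every occurrence of P on a right-hand side N → α P β: add FIRST(β) \ {ε}, and if β is empty or nullable also add FOLLOW(N). Iterate to a fixed point.

In P → n P: P is at the end; this adds FOLLOW(P) to itself — nothing new
In D → ; d P: P is at the end, add FOLLOW(D)

The FOLLOW sets referred to above (computed the same way, to a fixed point):
  FOLLOW(D) = { $, 'num' }

Taking the union: FOLLOW(P) = { $, 'num' }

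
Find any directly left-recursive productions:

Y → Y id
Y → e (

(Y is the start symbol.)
Yes, Y is left-recursive

Direct left recursion occurs when N → N α for some non-terminal N (the right-hand side begins with the left-hand side itself).

Y → Y id: LEFT RECURSIVE (starts with Y)
Y → e (: starts with e

The grammar has direct left recursion on: Y.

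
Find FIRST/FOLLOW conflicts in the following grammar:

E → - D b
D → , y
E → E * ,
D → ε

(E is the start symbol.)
No FIRST/FOLLOW conflicts.

Nullable non-terminals: D.

D: nullable alternative(s) D → ε; FOLLOW(D) = { 'b' }
  D → , y: FIRST \ {ε} = { ',' } — disjoint from FOLLOW(D)
  D → ε: FIRST \ {ε} = { } — this is the only nullable alternative, skip

E has no nullable alternative, so no FIRST/FOLLOW check is needed there.

No FIRST/FOLLOW conflicts found.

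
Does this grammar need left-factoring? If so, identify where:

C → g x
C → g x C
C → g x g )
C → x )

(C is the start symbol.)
Yes, C has productions with common prefix 'g x'

Left-factoring is needed when two productions for the same non-terminal
share a common prefix on the right-hand side.

Productions for C:
  C → g x
  C → g x C
  C → g x g )
  C → x )

Found common prefix 'g x' in productions for C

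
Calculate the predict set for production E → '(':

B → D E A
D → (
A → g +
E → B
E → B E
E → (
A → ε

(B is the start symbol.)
PREDICT(E → '(') = (FIRST(RHS) \ {ε}) ∪ (FOLLOW(E) if ε ∈ FIRST(RHS), i.e. RHS ⇒* ε)
FIRST('(') = { '(' }
ε ∉ FIRST('('), so FOLLOW(E) is not added.
PREDICT(E → '(') = { '(' }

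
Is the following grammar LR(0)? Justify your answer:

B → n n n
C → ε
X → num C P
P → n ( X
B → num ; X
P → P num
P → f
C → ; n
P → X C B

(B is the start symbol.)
Augment with B' → B and build the canonical LR(0) collection (I0 = CLOSURE({[B' → . B]}), then GOTO on every symbol after a dot until no new states appear). It has 21 states:
  I0: { [B → . n n n], [B → . num ; X], [B' → . B] }  — shift
  I1: { [B' → B .] }  — accept
  I2: { [B → n . n n] }  — shift
  I3: { [B → num . ; X] }  — shift
  I4: { [B → num ; . X], [X → . num C P] }  — shift
  I5: { [B → num ; X .] }  — reduce
  I6: { [C → . ; n], [C → .], [X → num . C P] }  — shift, reduce
  I7: { [C → ; . n] }  — shift
  I8: { [P → . P num], [P → . X C B], [P → . f], [P → . n ( X], [X → . num C P], [X → num C . P] }  — shift
  I9: { [P → P . num], [X → num C P .] }  — shift, reduce
  I10: { [C → . ; n], [C → .], [P → X . C B] }  — shift, reduce
  I11: { [P → f .] }  — reduce
  I12: { [P → n . ( X] }  — shift
  I13: { [P → n ( . X], [X → . num C P] }  — shift
  I14: { [P → n ( X .] }  — reduce
  I15: { [B → . n n n], [B → . num ; X], [P → X C . B] }  — shift
  I16: { [P → X C B .] }  — reduce
  I17: { [P → P num .] }  — reduce
  I18: { [C → ; n .] }  — reduce
  I19: { [B → n n . n] }  — shift
  I20: { [B → n n n .] }  — reduce

Conflict in state I6:
  Shift-reduce conflict between [C → .] and [C → . ; n]
So the grammar is NOT LR(0).

Answer: No. Shift-reduce conflict between [C → .] and [C → . ; n]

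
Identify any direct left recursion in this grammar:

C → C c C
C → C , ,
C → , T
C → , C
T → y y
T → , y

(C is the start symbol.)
Direct left recursion occurs when N → N α for some non-terminal N (the right-hand side begins with the left-hand side itself).

C → C c C: LEFT RECURSIVE (starts with C)
C → C , ,: LEFT RECURSIVE (starts with C)
C → , T: starts with ','
C → , C: starts with ','
T → y y: starts with y
T → , y: starts with ','

The grammar has direct left recursion on: C.

Answer: Yes, C is left-recursive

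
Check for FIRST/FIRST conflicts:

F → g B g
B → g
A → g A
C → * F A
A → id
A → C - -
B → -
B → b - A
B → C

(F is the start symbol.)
No FIRST/FIRST conflicts.

A FIRST/FIRST conflict occurs when two productions N → α and N → β for the same non-terminal have FIRST(α) ∩ FIRST(β) ≠ ∅ (with ε ∈ FIRST of a nullable right-hand side, so two nullable alternatives also conflict).

FIRST sets of the non-terminals at (or reachable through a nullable prefix from) the front of some alternative:
  FIRST(C) = { '*' }

Productions for B:
  B → g: FIRST = { 'g' }
  B → -: FIRST = { '-' }
  B → b - A: FIRST = { 'b' }
  B → C: FIRST = { '*' }
Productions for A:
  A → g A: FIRST = { 'g' }
  A → id: FIRST = { 'id' }
  A → C - -: FIRST = { '*' }
F, C have only one production, so no FIRST/FIRST conflict is possible there.

All alternatives of each non-terminal have pairwise disjoint FIRST sets.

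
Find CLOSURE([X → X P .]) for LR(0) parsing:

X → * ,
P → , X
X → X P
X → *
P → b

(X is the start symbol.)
To compute CLOSURE, for each item [A → α.Bβ] where B is a non-terminal, add [B → .γ] for all productions B → γ; repeat for the newly added items until nothing changes.

Start with: [X → X P .]
The dot is at the end, so nothing is added.

CLOSURE = { [X → X P .] }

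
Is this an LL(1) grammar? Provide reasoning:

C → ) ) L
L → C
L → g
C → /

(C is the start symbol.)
A grammar is LL(1) if for each non-terminal N with multiple productions, the predict sets of those productions are pairwise disjoint, where PREDICT(N → α) = (FIRST(α) \ {ε}) ∪ (FOLLOW(N) if α ⇒* ε).

Relevant sets:
  FIRST(C) = { ')', '/' }

For C:
  PREDICT(C → ')' ')' L) = { ')' }
  PREDICT(C → '/') = { '/' }
For L:
  PREDICT(L → C) = { ')', '/' }
  PREDICT(L → g) = { 'g' }

All predict sets are disjoint. The grammar IS LL(1).

Answer: Yes, the grammar is LL(1).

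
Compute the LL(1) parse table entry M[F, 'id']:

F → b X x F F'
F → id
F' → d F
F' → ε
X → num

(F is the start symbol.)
To find M[F, 'id'], we find productions for F where 'id' is in the predict set (PREDICT(N → α) = (FIRST(α) \ {ε}) ∪ (FOLLOW(N) if α ⇒* ε)).

F → b X x F F': PREDICT = { 'b' }
F → id: PREDICT = { 'id' }
  'id' is in predict set, so this production goes in M[F, 'id']

M[F, 'id'] = F → id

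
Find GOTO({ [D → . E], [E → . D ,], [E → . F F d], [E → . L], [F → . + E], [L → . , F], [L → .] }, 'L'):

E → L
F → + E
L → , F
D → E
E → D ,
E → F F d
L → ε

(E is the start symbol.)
{ [E → L .] }

GOTO(I, 'L') = CLOSURE({ [A → αX.β] : [A → α.Xβ] ∈ I, X = 'L' })

Items with dot before 'L', with the dot advanced:
  [E → . L] → [E → L .]
Closure adds nothing (no advanced item has the dot before a non-terminal).

GOTO = { [E → L .] }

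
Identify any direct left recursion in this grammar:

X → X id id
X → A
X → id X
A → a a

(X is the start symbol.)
Yes, X is left-recursive

Direct left recursion occurs when N → N α for some non-terminal N (the right-hand side begins with the left-hand side itself).

X → X id id: LEFT RECURSIVE (starts with X)
X → A: starts with A
X → id X: starts with id
A → a a: starts with a

The grammar has direct left recursion on: X.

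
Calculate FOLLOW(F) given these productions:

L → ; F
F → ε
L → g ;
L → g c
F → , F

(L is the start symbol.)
{ $ }

To compute FOLLOW(F), find every occurrence of F on a right-hand side N → α F β: add FIRST(β) \ {ε}, and if β is empty or nullable also add FOLLOW(N). Iterate to a fixed point.

In L → ; F: F is at the end, add FOLLOW(L)
In F → , F: F is at the end; this adds FOLLOW(F) to itself — nothing new

The FOLLOW sets referred to above (computed the same way, to a fixed point):
  FOLLOW(L) = { $ }

Taking the union: FOLLOW(F) = { $ }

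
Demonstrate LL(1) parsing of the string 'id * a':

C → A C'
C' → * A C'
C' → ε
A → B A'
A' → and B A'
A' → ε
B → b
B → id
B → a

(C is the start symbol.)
LL(1) parsing maintains a stack (initially the start symbol over $) and the input. At each step: if the stack top is a terminal, match it against the current input token; if it is a non-terminal N, replace it with the RHS of M[N, lookahead] (the unique production whose predict set contains the lookahead).

Stack is shown with the top on the left.

Stack       Input     Action
----------------------------
C $         id * a $  output C → A C'
A C' $      id * a $  output A → B A'
B A' C' $   id * a $  output B → id
id A' C' $  id * a $  match 'id'
A' C' $     * a $     output A' → ε
C' $        * a $     output C' → * A C'
* A C' $    * a $     match '*'
A C' $      a $       output A → B A'
B A' C' $   a $       output B → a
a A' C' $   a $       match 'a'
A' C' $     $         output A' → ε
C' $        $         output C' → ε
$           $         accept

The string is accepted.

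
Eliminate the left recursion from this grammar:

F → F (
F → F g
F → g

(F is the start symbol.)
F → g F'
F' → ( F'
F' → g F'
F' → ε

F is directly left-recursive. The standard transformation for
  A → A α₁ | ... | A α_m | β₁ | ... | β_n
is
  A  → β₁ A' | ... | β_n A'
  A' → α₁ A' | ... | α_m A' | ε

F → g becomes F → g F'
F → F ( becomes F' → ( F'
F → F g becomes F' → g F'
Add F' → ε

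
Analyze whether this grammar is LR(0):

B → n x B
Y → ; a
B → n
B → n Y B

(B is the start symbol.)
No. Shift-reduce conflict between [B → n .] and [B → n . x B]

A grammar is LR(0) if no state in the canonical LR(0) collection has:
  - both a shift item (dot before a terminal) and a complete item (shift-reduce conflict), or
  - two or more complete items (reduce-reduce conflict; the accept item [B' → B .] counts as a complete item here).

Augment with B' → B and build the canonical LR(0) collection (I0 = CLOSURE({[B' → . B]}), then GOTO on every symbol after a dot until no new states appear). It has 9 states:
  I0: { [B → . n Y B], [B → . n x B], [B → . n], [B' → . B] }  — shift
  I1: { [B' → B .] }  — accept
  I2: { [B → n . Y B], [B → n . x B], [B → n .], [Y → . ; a] }  — shift, reduce
  I3: { [Y → ; . a] }  — shift
  I4: { [B → . n Y B], [B → . n x B], [B → . n], [B → n Y . B] }  — shift
  I5: { [B → . n Y B], [B → . n x B], [B → . n], [B → n x . B] }  — shift
  I6: { [B → n x B .] }  — reduce
  I7: { [B → n Y B .] }  — reduce
  I8: { [Y → ; a .] }  — reduce

Conflict in state I2:
  Shift-reduce conflict between [B → n .] and [B → n . x B]
So the grammar is NOT LR(0).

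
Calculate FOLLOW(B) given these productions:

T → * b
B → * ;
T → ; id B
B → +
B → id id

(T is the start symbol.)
{ $ }

To compute FOLLOW(B), find every occurrence of B on a right-hand side N → α B β: add FIRST(β) \ {ε}, and if β is empty or nullable also add FOLLOW(N). Iterate to a fixed point.

In T → ; id B: B is at the end, add FOLLOW(T)

The FOLLOW sets referred to above (computed the same way, to a fixed point):
  FOLLOW(T) = { $ }

Taking the union: FOLLOW(B) = { $ }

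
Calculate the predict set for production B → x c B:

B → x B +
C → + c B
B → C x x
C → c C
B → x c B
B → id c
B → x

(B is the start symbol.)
{ 'x' }

PREDICT(B → x c B) = (FIRST(RHS) \ {ε}) ∪ (FOLLOW(B) if ε ∈ FIRST(RHS), i.e. RHS ⇒* ε)
FIRST(x c B) = { 'x' }
ε ∉ FIRST(x c B), so FOLLOW(B) is not added.
PREDICT(B → x c B) = { 'x' }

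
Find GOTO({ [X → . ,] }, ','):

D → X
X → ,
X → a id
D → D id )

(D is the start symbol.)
GOTO(I, ',') = CLOSURE({ [A → αX.β] : [A → α.Xβ] ∈ I, X = ',' })

Items with dot before ',', with the dot advanced:
  [X → . ,] → [X → , .]
Closure adds nothing (no advanced item has the dot before a non-terminal).

GOTO = { [X → , .] }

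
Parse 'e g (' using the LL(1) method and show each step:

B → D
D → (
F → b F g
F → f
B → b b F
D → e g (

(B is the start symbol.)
LL(1) parsing maintains a stack (initially the start symbol over $) and the input. At each step: if the stack top is a terminal, match it against the current input token; if it is a non-terminal N, replace it with the RHS of M[N, lookahead] (the unique production whose predict set contains the lookahead).

Stack is shown with the top on the left.

Stack    Input    Action
------------------------
B $      e g ( $  output B → D
D $      e g ( $  output D → e g (
e g ( $  e g ( $  match 'e'
g ( $    g ( $    match 'g'
( $      ( $      match '('
$        $        accept

The string is accepted.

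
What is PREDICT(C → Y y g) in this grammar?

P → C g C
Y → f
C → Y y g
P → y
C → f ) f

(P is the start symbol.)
PREDICT(C → Y y g) = (FIRST(RHS) \ {ε}) ∪ (FOLLOW(C) if ε ∈ FIRST(RHS), i.e. RHS ⇒* ε)
FIRST(Y) = { 'f' }
FIRST(Y y g) = { 'f' }
ε ∉ FIRST(Y y g), so FOLLOW(C) is not added.
PREDICT(C → Y y g) = { 'f' }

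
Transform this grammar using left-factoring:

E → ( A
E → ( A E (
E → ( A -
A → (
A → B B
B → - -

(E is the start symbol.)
Left-factoring transforms A → αβ₁ | αβ₂ into A → αA' and A' → β₁ | β₂
(α is the longest common prefix among the alternatives). Repeat until
no nonterminal has two alternatives with a common prefix.

Round 1: E has alternatives sharing prefix '( A'. Introduce E': E → ( A E'
  Add: E' → ε
  Add: E' → E (
  Add: E' → -

No remaining common prefixes — done.

Resulting grammar:
E → ( A E'
E' → ε
E' → E (
E' → -
A → (
A → B B
B → - -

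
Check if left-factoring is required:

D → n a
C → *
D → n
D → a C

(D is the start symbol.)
Yes, D has productions with common prefix 'n'

Left-factoring is needed when two productions for the same non-terminal
share a common prefix on the right-hand side.

Productions for D:
  D → n a
  D → n
  D → a C

Found common prefix 'n' in productions for D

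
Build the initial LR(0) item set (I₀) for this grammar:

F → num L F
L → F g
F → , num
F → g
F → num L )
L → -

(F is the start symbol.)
{ [F → . , num], [F → . g], [F → . num L )], [F → . num L F], [F' → . F] }

First, augment the grammar with F' → F
I₀ = CLOSURE({ [F' → . F] }):
  [F' → . F] has the dot before F: add [F → . num L F], [F → . , num], [F → . g], [F → . num L )]
No further items can be added.

I₀ = { [F → . , num], [F → . g], [F → . num L )], [F → . num L F], [F' → . F] }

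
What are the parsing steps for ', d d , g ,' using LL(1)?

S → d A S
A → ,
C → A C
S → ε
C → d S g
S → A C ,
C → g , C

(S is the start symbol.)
Stack is shown with the top on the left.

Stack        Input          Action
----------------------------------
S $          , d d , g , $  output S → A C ,
A C , $      , d d , g , $  output A → ,
, C , $      , d d , g , $  match ','
C , $        d d , g , $    output C → d S g
d S g , $    d d , g , $    match 'd'
S g , $      d , g , $      output S → d A S
d A S g , $  d , g , $      match 'd'
A S g , $    , g , $        output A → ,
, S g , $    , g , $        match ','
S g , $      g , $          output S → ε
g , $        g , $          match 'g'
, $          , $            match ','
$            $              accept

The string is accepted.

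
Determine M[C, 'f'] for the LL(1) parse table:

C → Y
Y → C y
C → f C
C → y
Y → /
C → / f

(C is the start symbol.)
To find M[C, 'f'], we find productions for C where 'f' is in the predict set (PREDICT(N → α) = (FIRST(α) \ {ε}) ∪ (FOLLOW(N) if α ⇒* ε)).

Relevant sets:
  FIRST(Y) = { '/', 'f', 'y' }

C → Y: PREDICT = { '/', 'f', 'y' }
  'f' is in predict set, so this production goes in M[C, 'f']
C → f C: PREDICT = { 'f' }
  'f' is in predict set, so this production goes in M[C, 'f']
C → y: PREDICT = { 'y' }
C → / f: PREDICT = { '/' }

M[C, 'f'] = C → Y, C → f C  (a multiply-defined cell — the grammar is not LL(1))

Answer: C → Y, C → f C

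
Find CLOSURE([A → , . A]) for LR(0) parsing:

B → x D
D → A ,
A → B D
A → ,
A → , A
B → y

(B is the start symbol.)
{ [A → , . A], [A → . , A], [A → . ,], [A → . B D], [B → . x D], [B → . y] }

Start with: [A → , . A]
  [A → , . A] has the dot before A: add [A → . B D], [A → . ,], [A → . , A]
  [A → . B D] has the dot before B: add [B → . x D], [B → . y]
No further items can be added.

CLOSURE = { [A → , . A], [A → . , A], [A → . ,], [A → . B D], [B → . x D], [B → . y] }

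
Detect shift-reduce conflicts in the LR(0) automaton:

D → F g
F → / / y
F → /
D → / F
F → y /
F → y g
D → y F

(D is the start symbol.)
Yes — I1: [F → / .] vs [F → . /]; I5: [F → / .] vs [F → / . / y]; I13: [F → / .] vs [F → / . / y]

A shift-reduce conflict occurs when an LR(0) state has both:
  - a complete (reduce) item [A → α .] (dot at the end), and
  - a shift item [B → β . c γ] (dot before a terminal).

Augment with D' → D and build the canonical LR(0) collection (I0 = CLOSURE({[D' → . D]}), then GOTO on every symbol after a dot until no new states appear). It has 15 states:
  I0: { [D → . / F], [D → . F g], [D → . y F], [D' → . D], [F → . / / y], [F → . /], [F → . y /], [F → . y g] }  — shift
  I1: { [D → / . F], [F → . / / y], [F → . /], [F → . y /], [F → . y g], [F → / . / y], [F → / .] }  — shift, reduce
  I2: { [D' → D .] }  — accept
  I3: { [D → F . g] }  — shift
  I4: { [D → y . F], [F → . / / y], [F → . /], [F → . y /], [F → . y g], [F → y . /], [F → y . g] }  — shift
  I5: { [F → / . / y], [F → / .], [F → y / .] }  — shift, 2 reduces
  I6: { [D → y F .] }  — reduce
  I7: { [F → y g .] }  — reduce
  I8: { [F → y . /], [F → y . g] }  — shift
  I9: { [F → y / .] }  — reduce
  I10: { [F → / / . y] }  — shift
  I11: { [F → / / y .] }  — reduce
  I12: { [D → F g .] }  — reduce
  I13: { [F → / . / y], [F → / .], [F → / / . y] }  — shift, reduce
  I14: { [D → / F .] }  — reduce

I1 contains reduce item [F → / .] and shift items [F → . /], [F → . / / y], [F → / . / y], [F → . y /], [F → . y g] — shift-reduce conflict.
I5 contains reduce items [F → / .], [F → y / .] and shift item [F → / . / y] — shift-reduce conflict.
I13 contains reduce item [F → / .] and shift items [F → / . / y], [F → / / . y] — shift-reduce conflict.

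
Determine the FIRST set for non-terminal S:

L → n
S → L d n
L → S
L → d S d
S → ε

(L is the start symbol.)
{ 'd', 'n', ε }

To compute FIRST(S), examine every production with S on the left-hand side, reading each right-hand side left to right until a non-nullable symbol is reached.

FIRST sets of the other non-terminals involved (by the same procedure, iterated to a fixed point):
  FIRST(L) = { 'd', 'n', ε }

From S → L d n:
  - L is a non-terminal: add FIRST(L) \ {ε} = { 'd', 'n' }
    L is nullable, so continue to the next symbol
  - d is a terminal: add 'd' and stop
From S → ε:
  - ε-production, so ε ∈ FIRST(S)

Collecting: FIRST(S) = { 'd', 'n', ε }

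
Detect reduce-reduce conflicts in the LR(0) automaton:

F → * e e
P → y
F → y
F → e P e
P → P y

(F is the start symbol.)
No reduce-reduce conflicts

A reduce-reduce conflict occurs when an LR(0) state has two complete items [A → α .] and [B → β .] — both call for a reduction, and with no lookahead the parser cannot choose between them.

Augment with F' → F and build the canonical LR(0) collection (I0 = CLOSURE({[F' → . F]}), then GOTO on every symbol after a dot until no new states appear). It has 11 states:
  I0: { [F → . * e e], [F → . e P e], [F → . y], [F' → . F] }  — shift
  I1: { [F → * . e e] }  — shift
  I2: { [F' → F .] }  — accept
  I3: { [F → e . P e], [P → . P y], [P → . y] }  — shift
  I4: { [F → y .] }  — reduce
  I5: { [F → e P . e], [P → P . y] }  — shift
  I6: { [P → y .] }  — reduce
  I7: { [F → e P e .] }  — reduce
  I8: { [P → P y .] }  — reduce
  I9: { [F → * e . e] }  — shift
  I10: { [F → * e e .] }  — reduce

No state contains more than one complete item.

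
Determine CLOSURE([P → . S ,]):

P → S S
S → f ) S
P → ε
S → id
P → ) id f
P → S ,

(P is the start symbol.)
{ [P → . S ,], [S → . f ) S], [S → . id] }

Start with: [P → . S ,]
  [P → . S ,] has the dot before S: add [S → . f ) S], [S → . id]
No further items can be added.

CLOSURE = { [P → . S ,], [S → . f ) S], [S → . id] }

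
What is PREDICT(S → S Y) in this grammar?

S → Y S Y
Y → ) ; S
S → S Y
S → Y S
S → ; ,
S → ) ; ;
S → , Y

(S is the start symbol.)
{ ')', ',', ';' }

PREDICT(S → S Y) = (FIRST(RHS) \ {ε}) ∪ (FOLLOW(S) if ε ∈ FIRST(RHS), i.e. RHS ⇒* ε)
FIRST(S) = { ')', ',', ';' }
FIRST(S Y) = { ')', ',', ';' }
ε ∉ FIRST(S Y), so FOLLOW(S) is not added.
PREDICT(S → S Y) = { ')', ',', ';' }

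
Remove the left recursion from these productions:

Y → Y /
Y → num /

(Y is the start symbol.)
Y is directly left-recursive. The standard transformation for
  A → A α₁ | ... | A α_m | β₁ | ... | β_n
is
  A  → β₁ A' | ... | β_n A'
  A' → α₁ A' | ... | α_m A' | ε

Y → num / becomes Y → num / Y'
Y → Y / becomes Y' → / Y'
Add Y' → ε

Resulting grammar:
Y → num / Y'
Y' → / Y'
Y' → ε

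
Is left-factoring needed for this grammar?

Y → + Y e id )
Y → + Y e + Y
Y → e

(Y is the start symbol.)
Yes, Y has productions with common prefix '+ Y e'

Left-factoring is needed when two productions for the same non-terminal
share a common prefix on the right-hand side.

Productions for Y:
  Y → + Y e id )
  Y → + Y e + Y
  Y → e

Found common prefix '+ Y e' in productions for Y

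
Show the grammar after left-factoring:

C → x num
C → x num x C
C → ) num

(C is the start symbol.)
Left-factoring transforms A → αβ₁ | αβ₂ into A → αA' and A' → β₁ | β₂
(α is the longest common prefix among the alternatives). Repeat until
no nonterminal has two alternatives with a common prefix.

Round 1: C has alternatives sharing prefix 'x num'. Introduce C': C → x num C'
  Add: C' → ε
  Add: C' → x C

No remaining common prefixes — done.

Resulting grammar:
C → x num C'
C' → ε
C' → x C
C → ) num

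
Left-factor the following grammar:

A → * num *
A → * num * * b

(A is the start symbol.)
Left-factoring transforms A → αβ₁ | αβ₂ into A → αA' and A' → β₁ | β₂
(α is the longest common prefix among the alternatives). Repeat until
no nonterminal has two alternatives with a common prefix.

Round 1: A has alternatives sharing prefix '* num *'. Introduce A': A → * num * A'
  Add: A' → ε
  Add: A' → * b

No remaining common prefixes — done.

Resulting grammar:
A → * num * A'
A' → ε
A' → * b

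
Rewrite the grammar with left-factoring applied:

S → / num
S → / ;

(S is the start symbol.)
Left-factoring transforms A → αβ₁ | αβ₂ into A → αA' and A' → β₁ | β₂
(α is the longest common prefix among the alternatives). Repeat until
no nonterminal has two alternatives with a common prefix.

Round 1: S has alternatives sharing prefix '/'. Introduce S': S → / S'
  Add: S' → num
  Add: S' → ;

No remaining common prefixes — done.

Resulting grammar:
S → / S'
S' → num
S' → ;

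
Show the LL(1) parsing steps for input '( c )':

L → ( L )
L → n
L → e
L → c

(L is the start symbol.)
Stack is shown with the top on the left.

Stack    Input    Action
------------------------
L $      ( c ) $  output L → ( L )
( L ) $  ( c ) $  match '('
L ) $    c ) $    output L → c
c ) $    c ) $    match 'c'
) $      ) $      match ')'
$        $        accept

The string is accepted.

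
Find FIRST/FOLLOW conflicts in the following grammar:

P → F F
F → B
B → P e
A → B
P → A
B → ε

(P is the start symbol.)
Yes. P → F F with FOLLOW(P) on { 'e' }; P → A with FOLLOW(P) on { 'e' }; B → P e with FOLLOW(B) on { 'e' }

A FIRST/FOLLOW conflict occurs when a non-terminal N has a nullable alternative N → β (β ⇒* ε) and another alternative N → α with FIRST(α) ∩ FOLLOW(N) ≠ ∅: on such a lookahead the parser cannot decide between expanding α and letting N vanish via β.

Nullable non-terminals: A, B, F, P.
FIRST sets used below: FIRST(P) = { 'e', ε }, FIRST(F) = { 'e', ε }, FIRST(A) = { 'e', ε }
A has a nullable alternative but only one production, so nothing to check.

B: nullable alternative(s) B → ε; FOLLOW(B) = { $, 'e' }
  B → P e: FIRST \ {ε} = { 'e' } — overlaps FOLLOW(B) on { 'e' }: CONFLICT
  B → ε: FIRST \ {ε} = { } — this is the only nullable alternative, skip
F has a nullable alternative but only one production, so nothing to check.

P: nullable alternative(s) P → F F, P → A; FOLLOW(P) = { $, 'e' }
  P → F F: FIRST \ {ε} = { 'e' } — overlaps FOLLOW(P) on { 'e' }: CONFLICT
  P → A: FIRST \ {ε} = { 'e' } — overlaps FOLLOW(P) on { 'e' }: CONFLICT

So the grammar has 3 FIRST/FOLLOW conflicts (marked CONFLICT above).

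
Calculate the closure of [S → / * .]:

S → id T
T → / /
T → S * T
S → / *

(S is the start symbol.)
Start with: [S → / * .]
The dot is at the end, so nothing is added.

CLOSURE = { [S → / * .] }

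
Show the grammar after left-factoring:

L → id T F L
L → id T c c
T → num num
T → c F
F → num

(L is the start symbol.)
Left-factoring transforms A → αβ₁ | αβ₂ into A → αA' and A' → β₁ | β₂
(α is the longest common prefix among the alternatives). Repeat until
no nonterminal has two alternatives with a common prefix.

Round 1: L has alternatives sharing prefix 'id T'. Introduce L': L → id T L'
  Add: L' → F L
  Add: L' → c c

No remaining common prefixes — done.

Resulting grammar:
L → id T L'
L' → F L
L' → c c
T → num num
T → c F
F → num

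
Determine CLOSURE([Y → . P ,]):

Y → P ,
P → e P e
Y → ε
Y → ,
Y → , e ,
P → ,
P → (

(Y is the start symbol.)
To compute CLOSURE, for each item [A → α.Bβ] where B is a non-terminal, add [B → .γ] for all productions B → γ; repeat for the newly added items until nothing changes.

Start with: [Y → . P ,]
  [Y → . P ,] has the dot before P: add [P → . e P e], [P → . ,], [P → . (]
No further items can be added.

CLOSURE = { [P → . (], [P → . ,], [P → . e P e], [Y → . P ,] }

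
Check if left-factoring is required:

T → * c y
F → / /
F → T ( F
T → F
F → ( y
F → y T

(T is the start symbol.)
No, left-factoring is not needed

Left-factoring is needed when two productions for the same non-terminal
share a common prefix on the right-hand side.

Productions for T:
  T → * c y
  T → F
Productions for F:
  F → / /
  F → T ( F
  F → ( y
  F → y T

No common prefixes found.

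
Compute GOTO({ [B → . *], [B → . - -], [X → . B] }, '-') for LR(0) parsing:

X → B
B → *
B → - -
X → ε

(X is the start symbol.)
{ [B → - . -] }

GOTO(I, '-') = CLOSURE({ [A → αX.β] : [A → α.Xβ] ∈ I, X = '-' })

Items with dot before '-', with the dot advanced:
  [B → . - -] → [B → - . -]
Closure adds nothing (no advanced item has the dot before a non-terminal).

GOTO = { [B → - . -] }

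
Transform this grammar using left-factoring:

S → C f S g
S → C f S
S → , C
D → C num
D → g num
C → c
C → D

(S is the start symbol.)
S → C f S S'
S' → g
S' → ε
S → , C
D → C num
D → g num
C → c
C → D

Left-factoring transforms A → αβ₁ | αβ₂ into A → αA' and A' → β₁ | β₂
(α is the longest common prefix among the alternatives). Repeat until
no nonterminal has two alternatives with a common prefix.

Round 1: S has alternatives sharing prefix 'C f S'. Introduce S': S → C f S S'
  Add: S' → g
  Add: S' → ε

No remaining common prefixes — done.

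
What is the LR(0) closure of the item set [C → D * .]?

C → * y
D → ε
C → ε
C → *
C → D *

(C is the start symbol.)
Start with: [C → D * .]
The dot is at the end, so nothing is added.

CLOSURE = { [C → D * .] }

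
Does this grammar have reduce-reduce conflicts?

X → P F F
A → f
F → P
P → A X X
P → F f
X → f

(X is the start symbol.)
Augment with X' → X and build the canonical LR(0) collection (I0 = CLOSURE({[X' → . X]}), then GOTO on every symbol after a dot until no new states appear). It has 14 states:
  I0: { [A → . f], [F → . P], [P → . A X X], [P → . F f], [X → . P F F], [X → . f], [X' → . X] }  — shift
  I1: { [A → . f], [F → . P], [P → . A X X], [P → . F f], [P → A . X X], [X → . P F F], [X → . f] }  — shift
  I2: { [P → F . f] }  — shift
  I3: { [A → . f], [F → . P], [F → P .], [P → . A X X], [P → . F f], [X → P . F F] }  — shift, reduce
  I4: { [X' → X .] }  — accept
  I5: { [A → f .], [X → f .] }  — 2 reduces
  I6: { [A → . f], [F → . P], [P → . A X X], [P → . F f], [P → F . f], [X → P F . F] }  — shift
  I7: { [F → P .] }  — reduce
  I8: { [A → f .] }  — reduce
  I9: { [P → F . f], [X → P F F .] }  — shift, reduce
  I10: { [A → f .], [P → F f .] }  — 2 reduces
  I11: { [P → F f .] }  — reduce
  I12: { [A → . f], [F → . P], [P → . A X X], [P → . F f], [P → A X . X], [X → . P F F], [X → . f] }  — shift
  I13: { [P → A X X .] }  — reduce

I5 contains complete items [A → f .], [X → f .] — reduce-reduce conflict.
I10 contains complete items [A → f .], [P → F f .] — reduce-reduce conflict.

Answer: Yes — I5: [A → f .] vs [X → f .]; I10: [A → f .] vs [P → F f .]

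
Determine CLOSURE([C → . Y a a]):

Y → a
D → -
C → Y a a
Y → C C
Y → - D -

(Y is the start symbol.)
To compute CLOSURE, for each item [A → α.Bβ] where B is a non-terminal, add [B → .γ] for all productions B → γ; repeat for the newly added items until nothing changes.

Start with: [C → . Y a a]
  [C → . Y a a] has the dot before Y: add [Y → . a], [Y → . C C], [Y → . - D -]
  [Y → . C C] has the dot before C: all C-items already present
No further items can be added.

CLOSURE = { [C → . Y a a], [Y → . - D -], [Y → . C C], [Y → . a] }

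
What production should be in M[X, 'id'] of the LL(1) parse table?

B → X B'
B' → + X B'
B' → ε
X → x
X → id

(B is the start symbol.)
X → id

To find M[X, 'id'], we find productions for X where 'id' is in the predict set (PREDICT(N → α) = (FIRST(α) \ {ε}) ∪ (FOLLOW(N) if α ⇒* ε)).

X → x: PREDICT = { 'x' }
X → id: PREDICT = { 'id' }
  'id' is in predict set, so this production goes in M[X, 'id']

M[X, 'id'] = X → id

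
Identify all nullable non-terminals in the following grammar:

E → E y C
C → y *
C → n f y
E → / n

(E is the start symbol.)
A non-terminal is nullable if it can derive ε (the empty string): either it has an ε-production, or it has a production whose right-hand side consists entirely of nullable non-terminals.

There are no ε-productions, so no non-terminal can derive ε.
No non-terminals are nullable.

Answer: None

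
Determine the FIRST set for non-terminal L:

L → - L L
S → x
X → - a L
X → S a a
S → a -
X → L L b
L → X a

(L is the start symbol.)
FIRST sets of the other non-terminals involved (by the same procedure, iterated to a fixed point):
  FIRST(X) = { '-', 'a', 'x' }

From L → - L L:
  - '-' is a terminal: add '-' and stop
From L → X a:
  - X is a non-terminal: add FIRST(X) \ {ε} = { '-', 'a', 'x' }
    X is not nullable, so stop

Collecting: FIRST(L) = { '-', 'a', 'x' }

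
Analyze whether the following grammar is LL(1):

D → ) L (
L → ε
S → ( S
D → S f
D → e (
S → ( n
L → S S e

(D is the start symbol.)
A grammar is LL(1) if for each non-terminal N with multiple productions, the predict sets of those productions are pairwise disjoint, where PREDICT(N → α) = (FIRST(α) \ {ε}) ∪ (FOLLOW(N) if α ⇒* ε).

Relevant sets:
  FIRST(S) = { '(' }
  FOLLOW(L) = { '(' }

For D:
  PREDICT(D → ')' L '(') = { ')' }
  PREDICT(D → S f) = { '(' }
  PREDICT(D → e '(') = { 'e' }
For L:
  PREDICT(L → ε) = { '(' }
  PREDICT(L → S S e) = { '(' }
For S:
  PREDICT(S → '(' S) = { '(' }
  PREDICT(S → '(' n) = { '(' }

Conflict found: Predict set conflict for L: { '(' }
The grammar is NOT LL(1).

Answer: No. Predict set conflict for L: { '(' }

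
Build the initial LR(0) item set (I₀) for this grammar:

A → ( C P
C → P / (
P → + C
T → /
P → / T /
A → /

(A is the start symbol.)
{ [A → . ( C P], [A → . /], [A' → . A] }

First, augment the grammar with A' → A
I₀ = CLOSURE({ [A' → . A] }):
  [A' → . A] has the dot before A: add [A → . ( C P], [A → . /]
No further items can be added.

I₀ = { [A → . ( C P], [A → . /], [A' → . A] }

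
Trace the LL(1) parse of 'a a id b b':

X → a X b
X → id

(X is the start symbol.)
LL(1) parsing maintains a stack (initially the start symbol over $) and the input. At each step: if the stack top is a terminal, match it against the current input token; if it is a non-terminal N, replace it with the RHS of M[N, lookahead] (the unique production whose predict set contains the lookahead).

Stack is shown with the top on the left.

Stack      Input         Action
-------------------------------
X $        a a id b b $  output X → a X b
a X b $    a a id b b $  match 'a'
X b $      a id b b $    output X → a X b
a X b b $  a id b b $    match 'a'
X b b $    id b b $      output X → id
id b b $   id b b $      match 'id'
b b $      b b $         match 'b'
b $        b $           match 'b'
$          $             accept

The string is accepted.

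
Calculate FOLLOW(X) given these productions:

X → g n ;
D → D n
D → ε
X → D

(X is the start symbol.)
To compute FOLLOW(X), find every occurrence of X on a right-hand side N → α X β: add FIRST(β) \ {ε}, and if β is empty or nullable also add FOLLOW(N). Iterate to a fixed point.

X is the start symbol, so $ ∈ FOLLOW(X).
X does not occur on any right-hand side.

Taking the union: FOLLOW(X) = { $ }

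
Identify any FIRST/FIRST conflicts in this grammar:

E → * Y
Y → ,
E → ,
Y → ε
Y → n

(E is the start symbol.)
A FIRST/FIRST conflict occurs when two productions N → α and N → β for the same non-terminal have FIRST(α) ∩ FIRST(β) ≠ ∅ (with ε ∈ FIRST of a nullable right-hand side, so two nullable alternatives also conflict).

Productions for E:
  E → * Y: FIRST = { '*' }
  E → ,: FIRST = { ',' }
Productions for Y:
  Y → ,: FIRST = { ',' }
  Y → ε: FIRST = { ε }
  Y → n: FIRST = { 'n' }

All alternatives of each non-terminal have pairwise disjoint FIRST sets.

Answer: No FIRST/FIRST conflicts.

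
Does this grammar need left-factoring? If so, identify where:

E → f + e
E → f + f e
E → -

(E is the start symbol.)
Left-factoring is needed when two productions for the same non-terminal
share a common prefix on the right-hand side.

Productions for E:
  E → f + e
  E → f + f e
  E → -

Found common prefix 'f +' in productions for E

Answer: Yes, E has productions with common prefix 'f +'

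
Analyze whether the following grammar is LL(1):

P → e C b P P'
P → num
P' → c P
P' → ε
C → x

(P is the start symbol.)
A grammar is LL(1) if for each non-terminal N with multiple productions, the predict sets of those productions are pairwise disjoint, where PREDICT(N → α) = (FIRST(α) \ {ε}) ∪ (FOLLOW(N) if α ⇒* ε).

Relevant sets:
  FOLLOW(P') = { $, 'c' }

For P:
  PREDICT(P → e C b P P') = { 'e' }
  PREDICT(P → num) = { 'num' }
For P':
  PREDICT(P' → c P) = { 'c' }
  PREDICT(P' → ε) = { $, 'c' }
C has a single production, so nothing to check there.

Conflict found: Predict set conflict for P': { 'c' }
The grammar is NOT LL(1).

Answer: No. Predict set conflict for P': { 'c' }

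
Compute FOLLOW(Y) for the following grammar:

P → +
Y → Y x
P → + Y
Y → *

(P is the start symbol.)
In Y → Y x: Y is followed by x, add FIRST(x) \ {ε} = { 'x' }
In P → + Y: Y is at the end, add FOLLOW(P)

The FOLLOW sets referred to above (computed the same way, to a fixed point):
  FOLLOW(P) = { $ }

Taking the union: FOLLOW(Y) = { $, 'x' }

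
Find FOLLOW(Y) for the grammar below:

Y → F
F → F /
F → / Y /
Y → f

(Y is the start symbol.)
Y is the start symbol, so $ ∈ FOLLOW(Y).
In F → / Y /: Y is followed by '/', add FIRST('/') \ {ε} = { '/' }

Taking the union: FOLLOW(Y) = { $, '/' }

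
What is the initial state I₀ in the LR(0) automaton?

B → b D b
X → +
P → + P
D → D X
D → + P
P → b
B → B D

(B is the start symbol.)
First, augment the grammar with B' → B
I₀ = CLOSURE({ [B' → . B] }):
  [B' → . B] has the dot before B: add [B → . b D b], [B → . B D]
No further items can be added.

I₀ = { [B → . B D], [B → . b D b], [B' → . B] }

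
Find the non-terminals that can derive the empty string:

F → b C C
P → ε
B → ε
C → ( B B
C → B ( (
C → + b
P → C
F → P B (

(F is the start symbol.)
{ 'B', 'P' }

A non-terminal is nullable if it can derive ε (the empty string): either it has an ε-production, or it has a production whose right-hand side consists entirely of nullable non-terminals.

ε-productions: P → ε, B → ε
So P, B are immediately nullable.
No further non-terminal can be added: every production for the remaining non-terminals contains a terminal or a non-nullable non-terminal.
Nullable = { 'B', 'P' }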